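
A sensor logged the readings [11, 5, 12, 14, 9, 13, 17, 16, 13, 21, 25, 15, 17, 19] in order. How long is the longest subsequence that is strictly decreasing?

3

Negate each value so 'decreasing' becomes 'increasing', then run patience tails on the negated sequence:
-11 → extends → [-11]
-5 → extends → [-11, -5]
-12 → replaces -11 → [-12, -5]
-14 → replaces -12 → [-14, -5]
-9 → replaces -5 → [-14, -9]
-13 → replaces -9 → [-14, -13]
-17 → replaces -14 → [-17, -13]
-16 → replaces -13 → [-17, -16]
-13 → extends → [-17, -16, -13]
-21 → replaces -17 → [-21, -16, -13]
-25 → replaces -21 → [-25, -16, -13]
-15 → replaces -13 → [-25, -16, -15]
-17 → replaces -16 → [-25, -17, -15]
-19 → replaces -17 → [-25, -19, -15]
Three tails, so the longest strictly decreasing subsequence of the original has length 3.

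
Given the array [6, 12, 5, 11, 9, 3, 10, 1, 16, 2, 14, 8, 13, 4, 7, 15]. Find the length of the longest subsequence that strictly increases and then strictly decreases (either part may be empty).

7

inc[i] = longest strictly increasing subsequence ending at i; dec[i] = longest strictly decreasing subsequence starting at i:
i:      1  2  3  4  5  6  7  8  9 10 11 12 13 14 15 16
a[i]:   6 12  5 11  9  3 10  1 16  2 14  8 13  4  7 15
inc:    1  2  1  2  2  1  3  1  4  2  4  3  4  3  4  5
dec:    4  5  3  4  3  2  3  1  4  1  3  2  2  1  1  1
Best peak at i=9 (value 16): inc=4, dec=4, length 4+4−1 = 7.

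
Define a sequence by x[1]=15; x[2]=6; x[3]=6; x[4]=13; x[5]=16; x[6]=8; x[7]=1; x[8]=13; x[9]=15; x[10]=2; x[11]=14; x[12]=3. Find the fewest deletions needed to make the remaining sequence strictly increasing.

8

Fewest deletions = n − (longest strictly increasing subsequence).
Patience tails:
15 → extends → [15]
6 → replaces 15 → [6]
6 → already a tail → [6]
13 → extends → [6, 13]
16 → extends → [6, 13, 16]
8 → replaces 13 → [6, 8, 16]
1 → replaces 6 → [1, 8, 16]
13 → replaces 16 → [1, 8, 13]
15 → extends → [1, 8, 13, 15]
2 → replaces 8 → [1, 2, 13, 15]
14 → replaces 15 → [1, 2, 13, 14]
3 → replaces 13 → [1, 2, 3, 14]
Longest strictly increasing subsequence has length 4, so deletions = 12 − 4 = 8.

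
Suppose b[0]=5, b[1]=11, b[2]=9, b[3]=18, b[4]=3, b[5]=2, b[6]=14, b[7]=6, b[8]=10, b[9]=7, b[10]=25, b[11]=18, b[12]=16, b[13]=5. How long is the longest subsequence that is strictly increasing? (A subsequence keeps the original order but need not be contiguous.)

4

Track the smallest tail for each achievable length (strict):
5 → extends → [5]
11 → extends → [5, 11]
9 → replaces 11 → [5, 9]
18 → extends → [5, 9, 18]
3 → replaces 5 → [3, 9, 18]
2 → replaces 3 → [2, 9, 18]
14 → replaces 18 → [2, 9, 14]
6 → replaces 9 → [2, 6, 14]
10 → replaces 14 → [2, 6, 10]
7 → replaces 10 → [2, 6, 7]
25 → extends → [2, 6, 7, 25]
18 → replaces 25 → [2, 6, 7, 18]
16 → replaces 18 → [2, 6, 7, 16]
5 → replaces 6 → [2, 5, 7, 16]
Four tails, so the longest strictly increasing subsequence has length 4 (e.g. 5, 11, 18, 25).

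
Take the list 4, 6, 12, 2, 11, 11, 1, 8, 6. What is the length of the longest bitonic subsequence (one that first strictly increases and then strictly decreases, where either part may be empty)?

6

inc[i] = longest strictly increasing subsequence ending at i; dec[i] = longest strictly decreasing subsequence starting at i:
i:      1  2  3  4  5  6  7  8  9
a[i]:   4  6 12  2 11 11  1  8  6
inc:    1  2  3  1  3  3  1  3  2
dec:    3  3  4  2  3  3  1  2  1
Best peak at i=3 (value 12): inc=3, dec=4, length 3+4−1 = 6.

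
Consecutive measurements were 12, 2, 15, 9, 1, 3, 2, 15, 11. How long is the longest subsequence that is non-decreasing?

Let dp[i] be the length of the longest such subsequence ending at index i:
i:      1  2  3  4  5  6  7  8  9
a[i]:  12  2 15  9  1  3  2 15 11
dp:     1  1  2  2  1  2  2  3  3
Maximum dp value is 3.

3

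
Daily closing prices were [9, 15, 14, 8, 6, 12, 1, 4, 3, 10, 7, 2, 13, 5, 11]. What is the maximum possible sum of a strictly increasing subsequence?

Let S[i] be the best sum of a strictly increasing subsequence ending at i:
i:      1  2  3  4  5  6  7  8  9 10 11 12 13 14 15
a[i]:   9 15 14  8  6 12  1  4  3 10  7  2 13  5 11
S:      9 24 23  8  6 21  1  5  4 19 13  3 34 10 30
Maximum is 34 (e.g. 9 + 12 + 13).

34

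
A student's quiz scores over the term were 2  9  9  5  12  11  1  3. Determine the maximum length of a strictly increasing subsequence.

Track the smallest tail for each achievable length (strict):
2 → extends → [2]
9 → extends → [2, 9]
9 → already a tail → [2, 9]
5 → replaces 9 → [2, 5]
12 → extends → [2, 5, 12]
11 → replaces 12 → [2, 5, 11]
1 → replaces 2 → [1, 5, 11]
3 → replaces 5 → [1, 3, 11]
Three tails, so the longest strictly increasing subsequence has length 3 (e.g. 2, 9, 12).

3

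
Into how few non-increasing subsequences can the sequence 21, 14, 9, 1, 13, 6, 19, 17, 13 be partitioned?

3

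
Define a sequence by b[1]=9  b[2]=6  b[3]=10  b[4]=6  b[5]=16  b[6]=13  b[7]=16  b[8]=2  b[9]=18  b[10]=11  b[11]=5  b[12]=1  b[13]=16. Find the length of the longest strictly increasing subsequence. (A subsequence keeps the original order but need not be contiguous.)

5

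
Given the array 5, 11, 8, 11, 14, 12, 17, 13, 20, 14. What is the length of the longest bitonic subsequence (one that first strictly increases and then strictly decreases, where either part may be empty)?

7

inc[i] = longest strictly increasing subsequence ending at i; dec[i] = longest strictly decreasing subsequence starting at i:
i:      1  2  3  4  5  6  7  8  9 10
a[i]:   5 11  8 11 14 12 17 13 20 14
inc:    1  2  2  3  4  4  5  5  6  6
dec:    1  2  1  1  2  1  2  1  2  1
Best peak at i=9 (value 20): inc=6, dec=2, length 6+2−1 = 7.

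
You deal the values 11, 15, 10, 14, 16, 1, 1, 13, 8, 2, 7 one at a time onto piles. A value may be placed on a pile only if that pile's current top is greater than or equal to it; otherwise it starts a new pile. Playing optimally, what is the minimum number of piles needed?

3

Place each on the leftmost legal pile:
11 → new pile 1 (tops now [11])
15 → new pile 2 (tops now [11, 15])
10 → pile 1 (tops now [10, 15])
14 → pile 2 (tops now [10, 14])
16 → new pile 3 (tops now [10, 14, 16])
1 → pile 1 (tops now [1, 14, 16])
1 → pile 1 (tops now [1, 14, 16])
13 → pile 2 (tops now [1, 13, 16])
8 → pile 2 (tops now [1, 8, 16])
2 → pile 2 (tops now [1, 2, 16])
7 → pile 3 (tops now [1, 2, 7])
Three piles.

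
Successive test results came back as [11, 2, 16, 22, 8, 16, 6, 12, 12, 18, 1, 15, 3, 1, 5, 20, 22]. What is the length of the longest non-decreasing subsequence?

Let dp[i] be the length of the longest such subsequence ending at index i:
i:      1  2  3  4  5  6  7  8  9 10 11 12 13 14 15 16 17
a[i]:  11  2 16 22  8 16  6 12 12 18  1 15  3  1  5 20 22
dp:     1  1  2  3  2  3  2  3  4  5  1  5  2  2  3  6  7
Maximum dp value is 7.

7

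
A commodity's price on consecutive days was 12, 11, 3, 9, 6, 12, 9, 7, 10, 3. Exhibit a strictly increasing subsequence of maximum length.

Patience tails give the LIS length; then backtrack through the dp parents:
12 → extends → [12]
11 → replaces 12 → [11]
3 → replaces 11 → [3]
9 → extends → [3, 9]
6 → replaces 9 → [3, 6]
12 → extends → [3, 6, 12]
9 → replaces 12 → [3, 6, 9]
7 → replaces 9 → [3, 6, 7]
10 → extends → [3, 6, 7, 10]
3 → already a tail → [3, 6, 7, 10]
Length 4; one witness is 3, 6, 9, 10.

3, 6, 9, 10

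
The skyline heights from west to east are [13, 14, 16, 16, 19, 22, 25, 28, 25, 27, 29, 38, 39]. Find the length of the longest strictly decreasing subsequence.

2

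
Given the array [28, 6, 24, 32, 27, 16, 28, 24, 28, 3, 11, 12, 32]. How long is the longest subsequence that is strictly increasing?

Track the smallest tail for each achievable length (strict):
28 → extends → [28]
6 → replaces 28 → [6]
24 → extends → [6, 24]
32 → extends → [6, 24, 32]
27 → replaces 32 → [6, 24, 27]
16 → replaces 24 → [6, 16, 27]
28 → extends → [6, 16, 27, 28]
24 → replaces 27 → [6, 16, 24, 28]
28 → already a tail → [6, 16, 24, 28]
3 → replaces 6 → [3, 16, 24, 28]
11 → replaces 16 → [3, 11, 24, 28]
12 → replaces 24 → [3, 11, 12, 28]
32 → extends → [3, 11, 12, 28, 32]
Five tails, so the longest strictly increasing subsequence has length 5 (e.g. 6, 24, 27, 28, 32).

5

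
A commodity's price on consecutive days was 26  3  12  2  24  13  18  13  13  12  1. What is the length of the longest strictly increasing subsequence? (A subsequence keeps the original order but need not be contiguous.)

Track the smallest tail for each achievable length (strict):
26 → extends → [26]
3 → replaces 26 → [3]
12 → extends → [3, 12]
2 → replaces 3 → [2, 12]
24 → extends → [2, 12, 24]
13 → replaces 24 → [2, 12, 13]
18 → extends → [2, 12, 13, 18]
13 → already a tail → [2, 12, 13, 18]
13 → already a tail → [2, 12, 13, 18]
12 → already a tail → [2, 12, 13, 18]
1 → replaces 2 → [1, 12, 13, 18]
Four tails, so the longest strictly increasing subsequence has length 4 (e.g. 3, 12, 13, 18).

4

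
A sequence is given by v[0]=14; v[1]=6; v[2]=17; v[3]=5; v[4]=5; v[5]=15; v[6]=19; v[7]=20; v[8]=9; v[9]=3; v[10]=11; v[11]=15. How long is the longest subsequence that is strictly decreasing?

4

Negate each value so 'decreasing' becomes 'increasing', then run patience tails on the negated sequence:
-14 → extends → [-14]
-6 → extends → [-14, -6]
-17 → replaces -14 → [-17, -6]
-5 → extends → [-17, -6, -5]
-5 → already a tail → [-17, -6, -5]
-15 → replaces -6 → [-17, -15, -5]
-19 → replaces -17 → [-19, -15, -5]
-20 → replaces -19 → [-20, -15, -5]
-9 → replaces -5 → [-20, -15, -9]
-3 → extends → [-20, -15, -9, -3]
-11 → replaces -9 → [-20, -15, -11, -3]
-15 → already a tail → [-20, -15, -11, -3]
Four tails, so the longest strictly decreasing subsequence of the original has length 4.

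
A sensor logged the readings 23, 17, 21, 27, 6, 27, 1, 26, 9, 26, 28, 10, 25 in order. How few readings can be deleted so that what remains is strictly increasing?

9

Fewest deletions = n − (longest strictly increasing subsequence).
Patience tails:
23 → extends → [23]
17 → replaces 23 → [17]
21 → extends → [17, 21]
27 → extends → [17, 21, 27]
6 → replaces 17 → [6, 21, 27]
27 → already a tail → [6, 21, 27]
1 → replaces 6 → [1, 21, 27]
26 → replaces 27 → [1, 21, 26]
9 → replaces 21 → [1, 9, 26]
26 → already a tail → [1, 9, 26]
28 → extends → [1, 9, 26, 28]
10 → replaces 26 → [1, 9, 10, 28]
25 → replaces 28 → [1, 9, 10, 25]
Longest strictly increasing subsequence has length 4, so deletions = 13 − 4 = 9.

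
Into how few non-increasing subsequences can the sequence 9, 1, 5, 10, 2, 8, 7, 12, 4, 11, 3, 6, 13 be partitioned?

5

The minimum number of non-increasing subsequences covering a sequence equals the length of its longest strictly increasing subsequence.
LIS length is 5 (e.g. 1, 5, 10, 12, 13), so 5 piles are needed.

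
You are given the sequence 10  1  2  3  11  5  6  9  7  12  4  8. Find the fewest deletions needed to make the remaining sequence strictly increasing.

Fewest deletions = n − (longest strictly increasing subsequence).
Patience tails:
10 → extends → [10]
1 → replaces 10 → [1]
2 → extends → [1, 2]
3 → extends → [1, 2, 3]
11 → extends → [1, 2, 3, 11]
5 → replaces 11 → [1, 2, 3, 5]
6 → extends → [1, 2, 3, 5, 6]
9 → extends → [1, 2, 3, 5, 6, 9]
7 → replaces 9 → [1, 2, 3, 5, 6, 7]
12 → extends → [1, 2, 3, 5, 6, 7, 12]
4 → replaces 5 → [1, 2, 3, 4, 6, 7, 12]
8 → replaces 12 → [1, 2, 3, 4, 6, 7, 8]
Longest strictly increasing subsequence has length 7, so deletions = 12 − 7 = 5.

5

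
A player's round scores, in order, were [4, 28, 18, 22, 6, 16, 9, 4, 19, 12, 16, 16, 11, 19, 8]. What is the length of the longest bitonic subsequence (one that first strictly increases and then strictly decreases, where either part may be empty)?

inc[i] = longest strictly increasing subsequence ending at i; dec[i] = longest strictly decreasing subsequence starting at i:
i:      1  2  3  4  5  6  7  8  9 10 11 12 13 14 15
a[i]:   4 28 18 22  6 16  9  4 19 12 16 16 11 19  8
inc:    1  2  2  3  2  3  3  1  4  4  5  5  4  6  3
dec:    1  6  5  5  2  4  2  1  4  3  3  3  2  2  1
Best peak at i=2 (value 28): inc=2, dec=6, length 2+6−1 = 7.

7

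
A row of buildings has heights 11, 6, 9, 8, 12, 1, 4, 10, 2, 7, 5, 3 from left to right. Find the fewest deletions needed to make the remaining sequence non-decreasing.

9

Fewest deletions = n − (longest non-decreasing subsequence).
i:      1  2  3  4  5  6  7  8  9 10 11 12
a[i]:  11  6  9  8 12  1  4 10  2  7  5  3
dp:     1  1  2  2  3  1  2  3  2  3  3  3
max dp = 3, so deletions = 12 − 3 = 9.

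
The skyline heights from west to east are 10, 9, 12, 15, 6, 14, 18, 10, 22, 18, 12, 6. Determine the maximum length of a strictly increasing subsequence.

Track the smallest tail for each achievable length (strict):
10 → extends → [10]
9 → replaces 10 → [9]
12 → extends → [9, 12]
15 → extends → [9, 12, 15]
6 → replaces 9 → [6, 12, 15]
14 → replaces 15 → [6, 12, 14]
18 → extends → [6, 12, 14, 18]
10 → replaces 12 → [6, 10, 14, 18]
22 → extends → [6, 10, 14, 18, 22]
18 → already a tail → [6, 10, 14, 18, 22]
12 → replaces 14 → [6, 10, 12, 18, 22]
6 → already a tail → [6, 10, 12, 18, 22]
Five tails, so the longest strictly increasing subsequence has length 5 (e.g. 10, 12, 15, 18, 22).

5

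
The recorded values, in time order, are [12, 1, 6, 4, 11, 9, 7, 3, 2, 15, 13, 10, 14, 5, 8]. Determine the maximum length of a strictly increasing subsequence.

5

Let dp[i] be the length of the longest such subsequence ending at index i:
i:      1  2  3  4  5  6  7  8  9 10 11 12 13 14 15
a[i]:  12  1  6  4 11  9  7  3  2 15 13 10 14  5  8
dp:     1  1  2  2  3  3  3  2  2  4  4  4  5  3  4
Maximum dp value is 5.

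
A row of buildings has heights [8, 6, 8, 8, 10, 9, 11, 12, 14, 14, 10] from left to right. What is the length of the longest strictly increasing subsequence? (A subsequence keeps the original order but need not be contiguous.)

Track the smallest tail for each achievable length (strict):
8 → extends → [8]
6 → replaces 8 → [6]
8 → extends → [6, 8]
8 → already a tail → [6, 8]
10 → extends → [6, 8, 10]
9 → replaces 10 → [6, 8, 9]
11 → extends → [6, 8, 9, 11]
12 → extends → [6, 8, 9, 11, 12]
14 → extends → [6, 8, 9, 11, 12, 14]
14 → already a tail → [6, 8, 9, 11, 12, 14]
10 → replaces 11 → [6, 8, 9, 10, 12, 14]
Six tails, so the longest strictly increasing subsequence has length 6 (e.g. 6, 8, 10, 11, 12, 14).

6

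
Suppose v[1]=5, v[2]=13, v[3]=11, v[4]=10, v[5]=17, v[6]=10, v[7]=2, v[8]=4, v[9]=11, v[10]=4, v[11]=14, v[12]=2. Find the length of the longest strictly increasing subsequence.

4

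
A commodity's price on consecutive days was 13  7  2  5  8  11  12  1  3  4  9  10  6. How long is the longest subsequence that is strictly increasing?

5

Let dp[i] be the length of the longest such subsequence ending at index i:
i:      1  2  3  4  5  6  7  8  9 10 11 12 13
a[i]:  13  7  2  5  8 11 12  1  3  4  9 10  6
dp:     1  1  1  2  3  4  5  1  2  3  4  5  4
Maximum dp value is 5.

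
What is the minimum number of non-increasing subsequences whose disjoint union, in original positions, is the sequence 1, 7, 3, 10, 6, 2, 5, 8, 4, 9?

The minimum number of non-increasing subsequences covering a sequence equals the length of its longest strictly increasing subsequence.
LIS length is 5 (e.g. 1, 3, 6, 8, 9), so 5 piles are needed.

5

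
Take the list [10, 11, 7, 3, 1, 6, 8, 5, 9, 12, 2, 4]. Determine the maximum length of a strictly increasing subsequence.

Let dp[i] be the length of the longest such subsequence ending at index i:
i:      1  2  3  4  5  6  7  8  9 10 11 12
a[i]:  10 11  7  3  1  6  8  5  9 12  2  4
dp:     1  2  1  1  1  2  3  2  4  5  2  3
Maximum dp value is 5.

5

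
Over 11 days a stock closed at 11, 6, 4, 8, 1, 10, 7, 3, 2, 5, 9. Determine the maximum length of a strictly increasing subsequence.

4

Track the smallest tail for each achievable length (strict):
11 → extends → [11]
6 → replaces 11 → [6]
4 → replaces 6 → [4]
8 → extends → [4, 8]
1 → replaces 4 → [1, 8]
10 → extends → [1, 8, 10]
7 → replaces 8 → [1, 7, 10]
3 → replaces 7 → [1, 3, 10]
2 → replaces 3 → [1, 2, 10]
5 → replaces 10 → [1, 2, 5]
9 → extends → [1, 2, 5, 9]
Four tails, so the longest strictly increasing subsequence has length 4 (e.g. 1, 3, 5, 9).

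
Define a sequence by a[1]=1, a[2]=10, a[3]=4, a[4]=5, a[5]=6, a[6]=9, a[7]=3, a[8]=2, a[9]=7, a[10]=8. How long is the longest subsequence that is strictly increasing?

6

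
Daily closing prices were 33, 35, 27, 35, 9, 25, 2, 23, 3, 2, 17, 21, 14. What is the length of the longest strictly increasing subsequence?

4

Track the smallest tail for each achievable length (strict):
33 → extends → [33]
35 → extends → [33, 35]
27 → replaces 33 → [27, 35]
35 → already a tail → [27, 35]
9 → replaces 27 → [9, 35]
25 → replaces 35 → [9, 25]
2 → replaces 9 → [2, 25]
23 → replaces 25 → [2, 23]
3 → replaces 23 → [2, 3]
2 → already a tail → [2, 3]
17 → extends → [2, 3, 17]
21 → extends → [2, 3, 17, 21]
14 → replaces 17 → [2, 3, 14, 21]
Four tails, so the longest strictly increasing subsequence has length 4 (e.g. 2, 3, 17, 21).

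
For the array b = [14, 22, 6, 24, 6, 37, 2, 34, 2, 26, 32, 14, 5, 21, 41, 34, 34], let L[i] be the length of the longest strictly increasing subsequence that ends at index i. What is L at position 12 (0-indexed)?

2

dp[i] = 1 + max{dp[j] : j<i, b[j]<b[i]} (or 1 if no such j):
i:      0  1  2  3  4  5  6  7  8  9 10 11 12 13 14 15 16
b[i]:  14 22  6 24  6 37  2 34  2 26 32 14  5 21 41 34 34
dp:     1  2  1  3  1  4  1  4  1  4  5  2  2  3  6  6  6
At index 12 the value is 2.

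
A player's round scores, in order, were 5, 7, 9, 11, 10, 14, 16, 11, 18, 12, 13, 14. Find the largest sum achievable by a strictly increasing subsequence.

81

Let S[i] be the best sum of a strictly increasing subsequence ending at i:
i:      1  2  3  4  5  6  7  8  9 10 11 12
a[i]:   5  7  9 11 10 14 16 11 18 12 13 14
S:      5 12 21 32 31 46 62 42 80 54 67 81
Maximum is 81 (e.g. 5 + 7 + 9 + 10 + 11 + 12 + 13 + 14).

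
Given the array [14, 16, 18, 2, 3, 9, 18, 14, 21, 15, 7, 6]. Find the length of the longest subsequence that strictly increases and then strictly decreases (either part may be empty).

8

inc[i] = longest strictly increasing subsequence ending at i; dec[i] = longest strictly decreasing subsequence starting at i:
i:      1  2  3  4  5  6  7  8  9 10 11 12
a[i]:  14 16 18  2  3  9 18 14 21 15  7  6
inc:    1  2  3  1  2  3  4  4  5  5  3  3
dec:    4  4  4  1  1  3  4  3  4  3  2  1
Best peak at i=9 (value 21): inc=5, dec=4, length 5+4−1 = 8.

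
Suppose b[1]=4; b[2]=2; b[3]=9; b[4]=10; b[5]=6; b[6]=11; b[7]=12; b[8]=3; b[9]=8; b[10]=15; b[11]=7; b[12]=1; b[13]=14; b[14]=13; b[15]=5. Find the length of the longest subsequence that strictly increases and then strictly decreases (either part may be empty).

9

inc[i] = longest strictly increasing subsequence ending at i; dec[i] = longest strictly decreasing subsequence starting at i:
i:      1  2  3  4  5  6  7  8  9 10 11 12 13 14 15
b[i]:   4  2  9 10  6 11 12  3  8 15  7  1 14 13  5
inc:    1  1  2  3  2  4  5  2  3  6  3  1  6  6  3
dec:    3  2  4  4  3  4  4  2  3  4  2  1  3  2  1
Best peak at i=10 (value 15): inc=6, dec=4, length 6+4−1 = 9.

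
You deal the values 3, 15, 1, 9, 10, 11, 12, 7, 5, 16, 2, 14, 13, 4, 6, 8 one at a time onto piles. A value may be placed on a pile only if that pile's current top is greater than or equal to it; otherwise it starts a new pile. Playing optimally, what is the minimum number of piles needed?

6

The minimum number of non-increasing subsequences covering a sequence equals the length of its longest strictly increasing subsequence.
LIS length is 6 (e.g. 3, 9, 10, 11, 12, 16), so 6 piles are needed.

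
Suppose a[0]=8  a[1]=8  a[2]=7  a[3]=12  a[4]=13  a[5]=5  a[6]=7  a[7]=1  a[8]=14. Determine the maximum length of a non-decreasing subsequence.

5

Let dp[i] be the length of the longest such subsequence ending at index i:
i:      0  1  2  3  4  5  6  7  8
a[i]:   8  8  7 12 13  5  7  1 14
dp:     1  2  1  3  4  1  2  1  5
Maximum dp value is 5.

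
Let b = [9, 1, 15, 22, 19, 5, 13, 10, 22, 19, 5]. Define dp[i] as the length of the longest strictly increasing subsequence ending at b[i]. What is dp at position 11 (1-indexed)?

2

dp[i] = 1 + max{dp[j] : j<i, b[j]<b[i]} (or 1 if no such j):
i:      1  2  3  4  5  6  7  8  9 10 11
b[i]:   9  1 15 22 19  5 13 10 22 19  5
dp:     1  1  2  3  3  2  3  3  4  4  2
At index 11 the value is 2.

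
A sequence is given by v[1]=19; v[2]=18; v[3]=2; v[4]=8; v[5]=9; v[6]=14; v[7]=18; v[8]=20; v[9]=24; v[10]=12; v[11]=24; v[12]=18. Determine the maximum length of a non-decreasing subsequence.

Track the smallest tail for each achievable length (allowing ties):
19 → extends → [19]
18 → replaces 19 → [18]
2 → replaces 18 → [2]
8 → extends → [2, 8]
9 → extends → [2, 8, 9]
14 → extends → [2, 8, 9, 14]
18 → extends → [2, 8, 9, 14, 18]
20 → extends → [2, 8, 9, 14, 18, 20]
24 → extends → [2, 8, 9, 14, 18, 20, 24]
12 → replaces 14 → [2, 8, 9, 12, 18, 20, 24]
24 → extends → [2, 8, 9, 12, 18, 20, 24, 24]
18 → replaces 20 → [2, 8, 9, 12, 18, 18, 24, 24]
Eight tails, so the longest non-decreasing subsequence has length 8 (e.g. 2, 8, 9, 14, 18, 20, 24, 24).

8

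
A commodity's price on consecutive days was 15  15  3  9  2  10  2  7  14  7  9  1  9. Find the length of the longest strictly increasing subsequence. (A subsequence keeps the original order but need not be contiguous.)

Track the smallest tail for each achievable length (strict):
15 → extends → [15]
15 → already a tail → [15]
3 → replaces 15 → [3]
9 → extends → [3, 9]
2 → replaces 3 → [2, 9]
10 → extends → [2, 9, 10]
2 → already a tail → [2, 9, 10]
7 → replaces 9 → [2, 7, 10]
14 → extends → [2, 7, 10, 14]
7 → already a tail → [2, 7, 10, 14]
9 → replaces 10 → [2, 7, 9, 14]
1 → replaces 2 → [1, 7, 9, 14]
9 → already a tail → [1, 7, 9, 14]
Four tails, so the longest strictly increasing subsequence has length 4 (e.g. 3, 9, 10, 14).

4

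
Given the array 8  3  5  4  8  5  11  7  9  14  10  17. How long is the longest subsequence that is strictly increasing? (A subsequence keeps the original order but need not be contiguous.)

Track the smallest tail for each achievable length (strict):
8 → extends → [8]
3 → replaces 8 → [3]
5 → extends → [3, 5]
4 → replaces 5 → [3, 4]
8 → extends → [3, 4, 8]
5 → replaces 8 → [3, 4, 5]
11 → extends → [3, 4, 5, 11]
7 → replaces 11 → [3, 4, 5, 7]
9 → extends → [3, 4, 5, 7, 9]
14 → extends → [3, 4, 5, 7, 9, 14]
10 → replaces 14 → [3, 4, 5, 7, 9, 10]
17 → extends → [3, 4, 5, 7, 9, 10, 17]
Seven tails, so the longest strictly increasing subsequence has length 7 (e.g. 3, 4, 5, 7, 9, 14, 17).

7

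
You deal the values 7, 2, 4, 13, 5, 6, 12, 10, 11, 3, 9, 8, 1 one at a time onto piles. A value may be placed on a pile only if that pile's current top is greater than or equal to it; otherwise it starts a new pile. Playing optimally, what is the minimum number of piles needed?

6

The minimum number of non-increasing subsequences covering a sequence equals the length of its longest strictly increasing subsequence.
LIS length is 6 (e.g. 2, 4, 5, 6, 10, 11), so 6 piles are needed.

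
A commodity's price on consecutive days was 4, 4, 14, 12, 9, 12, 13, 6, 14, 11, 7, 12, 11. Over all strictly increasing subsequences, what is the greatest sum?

52

Let S[i] be the best sum of a strictly increasing subsequence ending at i:
i:      1  2  3  4  5  6  7  8  9 10 11 12 13
a[i]:   4  4 14 12  9 12 13  6 14 11  7 12 11
S:      4  4 18 16 13 25 38 10 52 24 17 36 28
Maximum is 52 (e.g. 4 + 9 + 12 + 13 + 14).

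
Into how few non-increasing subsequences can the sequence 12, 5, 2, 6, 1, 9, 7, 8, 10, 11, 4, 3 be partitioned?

The minimum number of non-increasing subsequences covering a sequence equals the length of its longest strictly increasing subsequence.
LIS length is 6 (e.g. 5, 6, 7, 8, 10, 11), so 6 piles are needed.

6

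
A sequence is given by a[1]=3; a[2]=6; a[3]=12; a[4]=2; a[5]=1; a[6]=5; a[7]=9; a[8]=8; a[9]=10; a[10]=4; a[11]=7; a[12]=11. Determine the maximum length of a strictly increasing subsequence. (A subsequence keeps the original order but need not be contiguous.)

Track the smallest tail for each achievable length (strict):
3 → extends → [3]
6 → extends → [3, 6]
12 → extends → [3, 6, 12]
2 → replaces 3 → [2, 6, 12]
1 → replaces 2 → [1, 6, 12]
5 → replaces 6 → [1, 5, 12]
9 → replaces 12 → [1, 5, 9]
8 → replaces 9 → [1, 5, 8]
10 → extends → [1, 5, 8, 10]
4 → replaces 5 → [1, 4, 8, 10]
7 → replaces 8 → [1, 4, 7, 10]
11 → extends → [1, 4, 7, 10, 11]
Five tails, so the longest strictly increasing subsequence has length 5 (e.g. 3, 6, 9, 10, 11).

5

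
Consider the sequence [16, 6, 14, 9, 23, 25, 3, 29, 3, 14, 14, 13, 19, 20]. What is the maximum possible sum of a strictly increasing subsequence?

97

Let S[i] be the best sum of a strictly increasing subsequence ending at i:
i:      1  2  3  4  5  6  7  8  9 10 11 12 13 14
a[i]:  16  6 14  9 23 25  3 29  3 14 14 13 19 20
S:     16  6 20 15 43 68  3 97  3 29 29 28 48 68
Maximum is 97 (e.g. 6 + 14 + 23 + 25 + 29).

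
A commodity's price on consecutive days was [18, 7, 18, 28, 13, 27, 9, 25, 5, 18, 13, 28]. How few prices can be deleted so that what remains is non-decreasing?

Fewest deletions = n − (longest non-decreasing subsequence).
Patience tails:
18 → extends → [18]
7 → replaces 18 → [7]
18 → extends → [7, 18]
28 → extends → [7, 18, 28]
13 → replaces 18 → [7, 13, 28]
27 → replaces 28 → [7, 13, 27]
9 → replaces 13 → [7, 9, 27]
25 → replaces 27 → [7, 9, 25]
5 → replaces 7 → [5, 9, 25]
18 → replaces 25 → [5, 9, 18]
13 → replaces 18 → [5, 9, 13]
28 → extends → [5, 9, 13, 28]
Longest non-decreasing subsequence has length 4, so deletions = 12 − 4 = 8.

8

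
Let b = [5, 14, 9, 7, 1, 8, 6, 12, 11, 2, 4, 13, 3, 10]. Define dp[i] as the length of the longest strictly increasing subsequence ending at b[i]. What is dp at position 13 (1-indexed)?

3

dp[i] = 1 + max{dp[j] : j<i, b[j]<b[i]} (or 1 if no such j):
i:      1  2  3  4  5  6  7  8  9 10 11 12 13 14
b[i]:   5 14  9  7  1  8  6 12 11  2  4 13  3 10
dp:     1  2  2  2  1  3  2  4  4  2  3  5  3  4
At index 13 the value is 3.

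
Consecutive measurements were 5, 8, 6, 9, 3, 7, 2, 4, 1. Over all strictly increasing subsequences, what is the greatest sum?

Let S[i] be the best sum of a strictly increasing subsequence ending at i:
i:      1  2  3  4  5  6  7  8  9
a[i]:   5  8  6  9  3  7  2  4  1
S:      5 13 11 22  3 18  2  7  1
Maximum is 22 (e.g. 5 + 8 + 9).

22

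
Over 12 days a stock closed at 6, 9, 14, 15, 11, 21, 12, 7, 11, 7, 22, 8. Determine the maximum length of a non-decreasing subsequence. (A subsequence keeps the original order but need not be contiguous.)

6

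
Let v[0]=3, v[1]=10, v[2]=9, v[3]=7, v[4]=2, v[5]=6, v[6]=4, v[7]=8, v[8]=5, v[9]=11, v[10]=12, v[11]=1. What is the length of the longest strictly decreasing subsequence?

Negate each value so 'decreasing' becomes 'increasing', then run patience tails on the negated sequence:
-3 → extends → [-3]
-10 → replaces -3 → [-10]
-9 → extends → [-10, -9]
-7 → extends → [-10, -9, -7]
-2 → extends → [-10, -9, -7, -2]
-6 → replaces -2 → [-10, -9, -7, -6]
-4 → extends → [-10, -9, -7, -6, -4]
-8 → replaces -7 → [-10, -9, -8, -6, -4]
-5 → replaces -4 → [-10, -9, -8, -6, -5]
-11 → replaces -10 → [-11, -9, -8, -6, -5]
-12 → replaces -11 → [-12, -9, -8, -6, -5]
-1 → extends → [-12, -9, -8, -6, -5, -1]
Six tails, so the longest strictly decreasing subsequence of the original has length 6.

6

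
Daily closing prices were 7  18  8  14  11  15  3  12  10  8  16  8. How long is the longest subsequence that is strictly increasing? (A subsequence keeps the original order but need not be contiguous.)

Track the smallest tail for each achievable length (strict):
7 → extends → [7]
18 → extends → [7, 18]
8 → replaces 18 → [7, 8]
14 → extends → [7, 8, 14]
11 → replaces 14 → [7, 8, 11]
15 → extends → [7, 8, 11, 15]
3 → replaces 7 → [3, 8, 11, 15]
12 → replaces 15 → [3, 8, 11, 12]
10 → replaces 11 → [3, 8, 10, 12]
8 → already a tail → [3, 8, 10, 12]
16 → extends → [3, 8, 10, 12, 16]
8 → already a tail → [3, 8, 10, 12, 16]
Five tails, so the longest strictly increasing subsequence has length 5 (e.g. 7, 8, 14, 15, 16).

5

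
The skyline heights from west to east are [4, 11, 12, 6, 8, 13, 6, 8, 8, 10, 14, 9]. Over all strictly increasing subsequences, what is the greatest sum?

Let S[i] be the best sum of a strictly increasing subsequence ending at i:
i:      1  2  3  4  5  6  7  8  9 10 11 12
a[i]:   4 11 12  6  8 13  6  8  8 10 14  9
S:      4 15 27 10 18 40 10 18 18 28 54 27
Maximum is 54 (e.g. 4 + 11 + 12 + 13 + 14).

54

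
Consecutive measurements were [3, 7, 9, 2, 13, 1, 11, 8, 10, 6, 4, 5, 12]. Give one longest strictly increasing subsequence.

Patience tails give the LIS length; then backtrack through the dp parents:
3 → extends → [3]
7 → extends → [3, 7]
9 → extends → [3, 7, 9]
2 → replaces 3 → [2, 7, 9]
13 → extends → [2, 7, 9, 13]
1 → replaces 2 → [1, 7, 9, 13]
11 → replaces 13 → [1, 7, 9, 11]
8 → replaces 9 → [1, 7, 8, 11]
10 → replaces 11 → [1, 7, 8, 10]
6 → replaces 7 → [1, 6, 8, 10]
4 → replaces 6 → [1, 4, 8, 10]
5 → replaces 8 → [1, 4, 5, 10]
12 → extends → [1, 4, 5, 10, 12]
Length 5; one witness is 3, 7, 9, 11, 12.

3, 7, 9, 11, 12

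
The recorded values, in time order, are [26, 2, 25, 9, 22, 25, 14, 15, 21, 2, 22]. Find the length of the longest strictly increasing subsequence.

Let dp[i] be the length of the longest such subsequence ending at index i:
i:      1  2  3  4  5  6  7  8  9 10 11
a[i]:  26  2 25  9 22 25 14 15 21  2 22
dp:     1  1  2  2  3  4  3  4  5  1  6
Maximum dp value is 6.

6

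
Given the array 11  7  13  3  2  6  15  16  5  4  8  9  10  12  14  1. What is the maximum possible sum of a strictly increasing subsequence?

62

Let S[i] be the best sum of a strictly increasing subsequence ending at i:
i:      1  2  3  4  5  6  7  8  9 10 11 12 13 14 15 16
a[i]:  11  7 13  3  2  6 15 16  5  4  8  9 10 12 14  1
S:     11  7 24  3  2  9 39 55  8  7 17 26 36 48 62  1
Maximum is 62 (e.g. 3 + 6 + 8 + 9 + 10 + 12 + 14).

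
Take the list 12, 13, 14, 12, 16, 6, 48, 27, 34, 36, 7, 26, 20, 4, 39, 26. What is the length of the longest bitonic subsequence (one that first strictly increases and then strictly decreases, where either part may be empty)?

10

inc[i] = longest strictly increasing subsequence ending at i; dec[i] = longest strictly decreasing subsequence starting at i:
i:      1  2  3  4  5  6  7  8  9 10 11 12 13 14 15 16
a[i]:  12 13 14 12 16  6 48 27 34 36  7 26 20  4 39 26
inc:    1  2  3  1  4  1  5  5  6  7  2  5  5  1  8  6
dec:    3  4  4  3  3  2  5  4  4  4  2  3  2  1  2  1
Best peak at i=10 (value 36): inc=7, dec=4, length 7+4−1 = 10.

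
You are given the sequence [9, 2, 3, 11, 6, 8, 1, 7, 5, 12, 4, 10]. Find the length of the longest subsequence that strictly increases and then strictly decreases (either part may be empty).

7

inc[i] = longest strictly increasing subsequence ending at i; dec[i] = longest strictly decreasing subsequence starting at i:
i:      1  2  3  4  5  6  7  8  9 10 11 12
a[i]:   9  2  3 11  6  8  1  7  5 12  4 10
inc:    1  1  2  3  3  4  1  4  3  5  3  5
dec:    5  2  2  5  3  4  1  3  2  2  1  1
Best peak at i=4 (value 11): inc=3, dec=5, length 3+5−1 = 7.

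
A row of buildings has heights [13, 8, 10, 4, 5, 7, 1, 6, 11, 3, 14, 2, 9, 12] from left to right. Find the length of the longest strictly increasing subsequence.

5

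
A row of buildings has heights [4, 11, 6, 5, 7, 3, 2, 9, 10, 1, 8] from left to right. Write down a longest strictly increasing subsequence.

4, 6, 7, 9, 10

Patience tails give the LIS length; then backtrack through the dp parents:
4 → extends → [4]
11 → extends → [4, 11]
6 → replaces 11 → [4, 6]
5 → replaces 6 → [4, 5]
7 → extends → [4, 5, 7]
3 → replaces 4 → [3, 5, 7]
2 → replaces 3 → [2, 5, 7]
9 → extends → [2, 5, 7, 9]
10 → extends → [2, 5, 7, 9, 10]
1 → replaces 2 → [1, 5, 7, 9, 10]
8 → replaces 9 → [1, 5, 7, 8, 10]
Length 5; one witness is 4, 6, 7, 9, 10.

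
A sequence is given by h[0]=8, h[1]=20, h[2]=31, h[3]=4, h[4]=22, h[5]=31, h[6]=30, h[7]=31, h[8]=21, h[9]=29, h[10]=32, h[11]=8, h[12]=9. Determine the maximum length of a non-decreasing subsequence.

Track the smallest tail for each achievable length (allowing ties):
8 → extends → [8]
20 → extends → [8, 20]
31 → extends → [8, 20, 31]
4 → replaces 8 → [4, 20, 31]
22 → replaces 31 → [4, 20, 22]
31 → extends → [4, 20, 22, 31]
30 → replaces 31 → [4, 20, 22, 30]
31 → extends → [4, 20, 22, 30, 31]
21 → replaces 22 → [4, 20, 21, 30, 31]
29 → replaces 30 → [4, 20, 21, 29, 31]
32 → extends → [4, 20, 21, 29, 31, 32]
8 → replaces 20 → [4, 8, 21, 29, 31, 32]
9 → replaces 21 → [4, 8, 9, 29, 31, 32]
Six tails, so the longest non-decreasing subsequence has length 6 (e.g. 8, 20, 31, 31, 31, 32).

6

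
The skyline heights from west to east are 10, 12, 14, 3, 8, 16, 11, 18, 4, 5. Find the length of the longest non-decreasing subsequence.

5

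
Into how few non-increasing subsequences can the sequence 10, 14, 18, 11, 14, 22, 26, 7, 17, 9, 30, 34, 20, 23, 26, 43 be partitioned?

8

Place each on the leftmost legal pile:
10 → new pile 1 (tops now [10])
14 → new pile 2 (tops now [10, 14])
18 → new pile 3 (tops now [10, 14, 18])
11 → pile 2 (tops now [10, 11, 18])
14 → pile 3 (tops now [10, 11, 14])
22 → new pile 4 (tops now [10, 11, 14, 22])
26 → new pile 5 (tops now [10, 11, 14, 22, 26])
7 → pile 1 (tops now [7, 11, 14, 22, 26])
17 → pile 4 (tops now [7, 11, 14, 17, 26])
9 → pile 2 (tops now [7, 9, 14, 17, 26])
30 → new pile 6 (tops now [7, 9, 14, 17, 26, 30])
34 → new pile 7 (tops now [7, 9, 14, 17, 26, 30, 34])
20 → pile 5 (tops now [7, 9, 14, 17, 20, 30, 34])
23 → pile 6 (tops now [7, 9, 14, 17, 20, 23, 34])
26 → pile 7 (tops now [7, 9, 14, 17, 20, 23, 26])
43 → new pile 8 (tops now [7, 9, 14, 17, 20, 23, 26, 43])
Eight piles.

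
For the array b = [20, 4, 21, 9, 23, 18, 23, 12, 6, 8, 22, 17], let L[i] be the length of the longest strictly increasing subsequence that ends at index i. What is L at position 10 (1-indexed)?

dp[i] = 1 + max{dp[j] : j<i, b[j]<b[i]} (or 1 if no such j):
i:      1  2  3  4  5  6  7  8  9 10 11 12
b[i]:  20  4 21  9 23 18 23 12  6  8 22 17
dp:     1  1  2  2  3  3  4  3  2  3  4  4
At index 10 the value is 3.

3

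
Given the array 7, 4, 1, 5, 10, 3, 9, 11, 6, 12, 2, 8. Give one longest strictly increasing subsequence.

4, 5, 10, 11, 12

Patience tails give the LIS length; then backtrack through the dp parents:
7 → extends → [7]
4 → replaces 7 → [4]
1 → replaces 4 → [1]
5 → extends → [1, 5]
10 → extends → [1, 5, 10]
3 → replaces 5 → [1, 3, 10]
9 → replaces 10 → [1, 3, 9]
11 → extends → [1, 3, 9, 11]
6 → replaces 9 → [1, 3, 6, 11]
12 → extends → [1, 3, 6, 11, 12]
2 → replaces 3 → [1, 2, 6, 11, 12]
8 → replaces 11 → [1, 2, 6, 8, 12]
Length 5; one witness is 4, 5, 10, 11, 12.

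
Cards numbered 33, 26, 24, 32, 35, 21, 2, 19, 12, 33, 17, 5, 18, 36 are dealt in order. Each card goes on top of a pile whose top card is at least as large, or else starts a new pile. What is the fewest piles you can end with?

5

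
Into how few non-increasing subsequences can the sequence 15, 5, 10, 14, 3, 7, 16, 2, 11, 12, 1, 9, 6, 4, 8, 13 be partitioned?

5

Place each on the leftmost legal pile:
15 → new pile 1 (tops now [15])
5 → pile 1 (tops now [5])
10 → new pile 2 (tops now [5, 10])
14 → new pile 3 (tops now [5, 10, 14])
3 → pile 1 (tops now [3, 10, 14])
7 → pile 2 (tops now [3, 7, 14])
16 → new pile 4 (tops now [3, 7, 14, 16])
2 → pile 1 (tops now [2, 7, 14, 16])
11 → pile 3 (tops now [2, 7, 11, 16])
12 → pile 4 (tops now [2, 7, 11, 12])
1 → pile 1 (tops now [1, 7, 11, 12])
9 → pile 3 (tops now [1, 7, 9, 12])
6 → pile 2 (tops now [1, 6, 9, 12])
4 → pile 2 (tops now [1, 4, 9, 12])
8 → pile 3 (tops now [1, 4, 8, 12])
13 → new pile 5 (tops now [1, 4, 8, 12, 13])
Five piles.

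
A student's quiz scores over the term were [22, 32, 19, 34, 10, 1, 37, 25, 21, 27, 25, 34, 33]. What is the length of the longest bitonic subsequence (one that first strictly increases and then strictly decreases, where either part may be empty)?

inc[i] = longest strictly increasing subsequence ending at i; dec[i] = longest strictly decreasing subsequence starting at i:
i:      1  2  3  4  5  6  7  8  9 10 11 12 13
a[i]:  22 32 19 34 10  1 37 25 21 27 25 34 33
inc:    1  2  1  3  1  1  4  2  2  3  3  4  4
dec:    4  4  3  3  2  1  3  2  1  2  1  2  1
Best peak at i=7 (value 37): inc=4, dec=3, length 4+3−1 = 6.

6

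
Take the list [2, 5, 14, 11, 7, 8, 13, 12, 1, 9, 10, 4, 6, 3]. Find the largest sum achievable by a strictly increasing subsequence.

41

Let S[i] be the best sum of a strictly increasing subsequence ending at i:
i:      1  2  3  4  5  6  7  8  9 10 11 12 13 14
a[i]:   2  5 14 11  7  8 13 12  1  9 10  4  6  3
S:      2  7 21 18 14 22 35 34  1 31 41  6 13  5
Maximum is 41 (e.g. 2 + 5 + 7 + 8 + 9 + 10).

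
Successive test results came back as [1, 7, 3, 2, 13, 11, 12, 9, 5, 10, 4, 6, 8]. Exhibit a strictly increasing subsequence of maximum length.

1, 3, 5, 6, 8

Patience tails give the LIS length; then backtrack through the dp parents:
1 → extends → [1]
7 → extends → [1, 7]
3 → replaces 7 → [1, 3]
2 → replaces 3 → [1, 2]
13 → extends → [1, 2, 13]
11 → replaces 13 → [1, 2, 11]
12 → extends → [1, 2, 11, 12]
9 → replaces 11 → [1, 2, 9, 12]
5 → replaces 9 → [1, 2, 5, 12]
10 → replaces 12 → [1, 2, 5, 10]
4 → replaces 5 → [1, 2, 4, 10]
6 → replaces 10 → [1, 2, 4, 6]
8 → extends → [1, 2, 4, 6, 8]
Length 5; one witness is 1, 3, 5, 6, 8.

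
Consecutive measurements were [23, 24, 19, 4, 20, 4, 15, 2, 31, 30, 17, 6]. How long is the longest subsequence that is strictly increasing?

3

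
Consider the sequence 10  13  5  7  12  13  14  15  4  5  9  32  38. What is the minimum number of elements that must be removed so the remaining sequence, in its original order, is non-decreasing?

5

Fewest deletions = n − (longest non-decreasing subsequence).
Patience tails:
10 → extends → [10]
13 → extends → [10, 13]
5 → replaces 10 → [5, 13]
7 → replaces 13 → [5, 7]
12 → extends → [5, 7, 12]
13 → extends → [5, 7, 12, 13]
14 → extends → [5, 7, 12, 13, 14]
15 → extends → [5, 7, 12, 13, 14, 15]
4 → replaces 5 → [4, 7, 12, 13, 14, 15]
5 → replaces 7 → [4, 5, 12, 13, 14, 15]
9 → replaces 12 → [4, 5, 9, 13, 14, 15]
32 → extends → [4, 5, 9, 13, 14, 15, 32]
38 → extends → [4, 5, 9, 13, 14, 15, 32, 38]
Longest non-decreasing subsequence has length 8, so deletions = 13 − 8 = 5.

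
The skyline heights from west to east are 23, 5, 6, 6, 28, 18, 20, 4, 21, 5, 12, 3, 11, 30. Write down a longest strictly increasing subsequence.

5, 6, 18, 20, 21, 30

Patience tails give the LIS length; then backtrack through the dp parents:
23 → extends → [23]
5 → replaces 23 → [5]
6 → extends → [5, 6]
6 → already a tail → [5, 6]
28 → extends → [5, 6, 28]
18 → replaces 28 → [5, 6, 18]
20 → extends → [5, 6, 18, 20]
4 → replaces 5 → [4, 6, 18, 20]
21 → extends → [4, 6, 18, 20, 21]
5 → replaces 6 → [4, 5, 18, 20, 21]
12 → replaces 18 → [4, 5, 12, 20, 21]
3 → replaces 4 → [3, 5, 12, 20, 21]
11 → replaces 12 → [3, 5, 11, 20, 21]
30 → extends → [3, 5, 11, 20, 21, 30]
Length 6; one witness is 5, 6, 18, 20, 21, 30.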